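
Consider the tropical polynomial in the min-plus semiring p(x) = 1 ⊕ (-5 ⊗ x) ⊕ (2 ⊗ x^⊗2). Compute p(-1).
p(-1) = -6

A tropical monomial a ⊗ x^⊗i evaluates to a + i · x. Evaluating each term at x = -1:
  Term 0 contributes 1 + 0 · -1 = 1
  Term 1 contributes -5 + 1 · -1 = -6
  Term 2 contributes 2 + 2 · -1 = 0
p(-1) = ⊕ of these = min[1, -6, 0] = -6.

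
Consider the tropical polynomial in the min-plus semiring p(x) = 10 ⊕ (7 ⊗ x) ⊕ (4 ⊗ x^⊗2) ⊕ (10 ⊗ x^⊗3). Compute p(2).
p(2) = 8

A tropical monomial a ⊗ x^⊗i evaluates to a + i · x. Evaluating each term at x = 2:
  Term 0 contributes 10 + 0 · 2 = 10
  Term 1 contributes 7 + 1 · 2 = 9
  Term 2 contributes 4 + 2 · 2 = 8
  Term 3 contributes 10 + 3 · 2 = 16
p(2) = ⊕ of these = min[10, 9, 8, 16] = 8.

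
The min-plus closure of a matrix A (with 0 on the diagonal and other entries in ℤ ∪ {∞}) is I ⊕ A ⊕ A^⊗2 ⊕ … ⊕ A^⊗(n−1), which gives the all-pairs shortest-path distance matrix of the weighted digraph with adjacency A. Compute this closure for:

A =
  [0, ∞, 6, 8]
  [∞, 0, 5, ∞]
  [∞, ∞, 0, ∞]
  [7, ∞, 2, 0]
Closure =
  [0, ∞, 6, 8]
  [∞, 0, 5, ∞]
  [∞, ∞, 0, ∞]
  [7, ∞, 2, 0]

This is the Floyd-Warshall all-pairs shortest-path computation. For each intermediate vertex k = 0, 1, …, 3, update dist[i][j] ← min(dist[i][j], dist[i][k] + dist[k][j]). The final matrix gives, for each (i, j), the minimum total weight of any directed path from i to j (possibly empty when i = j).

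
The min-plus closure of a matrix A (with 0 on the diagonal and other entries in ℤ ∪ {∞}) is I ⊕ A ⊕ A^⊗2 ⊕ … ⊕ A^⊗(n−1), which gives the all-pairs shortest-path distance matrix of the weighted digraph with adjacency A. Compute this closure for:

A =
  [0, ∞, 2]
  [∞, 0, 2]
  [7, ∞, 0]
Closure =
  [0, ∞, 2]
  [9, 0, 2]
  [7, ∞, 0]

This is the Floyd-Warshall all-pairs shortest-path computation. For each intermediate vertex k = 0, 1, …, 2, update dist[i][j] ← min(dist[i][j], dist[i][k] + dist[k][j]). The final matrix gives, for each (i, j), the minimum total weight of any directed path from i to j (possibly empty when i = j).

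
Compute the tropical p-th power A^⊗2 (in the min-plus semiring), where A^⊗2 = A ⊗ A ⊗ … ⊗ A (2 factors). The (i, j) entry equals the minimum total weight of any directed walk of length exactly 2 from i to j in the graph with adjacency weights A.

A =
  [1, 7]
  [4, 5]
A^⊗2 =
  [2, 8]
  [5, 10]

Each entry (A^⊗2)_ij equals the minimum over all length-2 walks i = v_0 → v_1 → … → v_2 = j of Σ_t A[v_t][v_{t+1}]. For example, for (i, j) = (0, 1) we minimise over 2 possible intermediate vertex sequences; the minimum is 8, attained along the walk 0 → 0 → 1.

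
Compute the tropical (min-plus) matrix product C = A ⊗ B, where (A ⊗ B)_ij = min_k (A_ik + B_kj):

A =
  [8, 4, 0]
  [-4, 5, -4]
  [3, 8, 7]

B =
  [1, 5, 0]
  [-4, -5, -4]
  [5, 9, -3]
A ⊗ B =
  [0, -1, -3]
  [-3, 0, -7]
  [4, 3, 3]

Apply the min-plus product entry-by-entry:
  C[0][0] = min over k of (A[0][0] + B[0][0] = 8 + 1 = 9, A[0][1] + B[1][0] = 4 + -4 = 0, A[0][2] + B[2][0] = 0 + 5 = 5) = 0 (attained at k = 1)
  C[0][1] = min over k of (A[0][0] + B[0][1] = 8 + 5 = 13, A[0][1] + B[1][1] = 4 + -5 = -1, A[0][2] + B[2][1] = 0 + 9 = 9) = -1 (attained at k = 1)
  C[0][2] = min over k of (A[0][0] + B[0][2] = 8 + 0 = 8, A[0][1] + B[1][2] = 4 + -4 = 0, A[0][2] + B[2][2] = 0 + -3 = -3) = -3 (attained at k = 2)
  C[1][0] = min over k of (A[1][0] + B[0][0] = -4 + 1 = -3, A[1][1] + B[1][0] = 5 + -4 = 1, A[1][2] + B[2][0] = -4 + 5 = 1) = -3 (attained at k = 0)
  C[1][1] = min over k of (A[1][0] + B[0][1] = -4 + 5 = 1, A[1][1] + B[1][1] = 5 + -5 = 0, A[1][2] + B[2][1] = -4 + 9 = 5) = 0 (attained at k = 1)
  C[1][2] = min over k of (A[1][0] + B[0][2] = -4 + 0 = -4, A[1][1] + B[1][2] = 5 + -4 = 1, A[1][2] + B[2][2] = -4 + -3 = -7) = -7 (attained at k = 2)
  C[2][0] = min over k of (A[2][0] + B[0][0] = 3 + 1 = 4, A[2][1] + B[1][0] = 8 + -4 = 4, A[2][2] + B[2][0] = 7 + 5 = 12) = 4 (attained at k = 0)
  C[2][1] = min over k of (A[2][0] + B[0][1] = 3 + 5 = 8, A[2][1] + B[1][1] = 8 + -5 = 3, A[2][2] + B[2][1] = 7 + 9 = 16) = 3 (attained at k = 1)
  C[2][2] = min over k of (A[2][0] + B[0][2] = 3 + 0 = 3, A[2][1] + B[1][2] = 8 + -4 = 4, A[2][2] + B[2][2] = 7 + -3 = 4) = 3 (attained at k = 0)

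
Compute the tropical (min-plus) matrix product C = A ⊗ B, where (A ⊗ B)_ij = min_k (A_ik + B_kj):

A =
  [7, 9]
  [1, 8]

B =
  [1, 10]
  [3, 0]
A ⊗ B =
  [8, 9]
  [2, 8]

Apply the min-plus product entry-by-entry:
  C[0][0] = min over k of (A[0][0] + B[0][0] = 7 + 1 = 8, A[0][1] + B[1][0] = 9 + 3 = 12) = 8 (attained at k = 0)
  C[0][1] = min over k of (A[0][0] + B[0][1] = 7 + 10 = 17, A[0][1] + B[1][1] = 9 + 0 = 9) = 9 (attained at k = 1)
  C[1][0] = min over k of (A[1][0] + B[0][0] = 1 + 1 = 2, A[1][1] + B[1][0] = 8 + 3 = 11) = 2 (attained at k = 0)
  C[1][1] = min over k of (A[1][0] + B[0][1] = 1 + 10 = 11, A[1][1] + B[1][1] = 8 + 0 = 8) = 8 (attained at k = 1)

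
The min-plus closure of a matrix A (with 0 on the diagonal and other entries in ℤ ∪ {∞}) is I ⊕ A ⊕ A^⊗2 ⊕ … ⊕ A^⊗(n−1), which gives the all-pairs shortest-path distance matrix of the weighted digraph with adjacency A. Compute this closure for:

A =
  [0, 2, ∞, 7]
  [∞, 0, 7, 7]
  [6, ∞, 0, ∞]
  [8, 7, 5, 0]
Closure =
  [0, 2, 9, 7]
  [13, 0, 7, 7]
  [6, 8, 0, 13]
  [8, 7, 5, 0]

This is the Floyd-Warshall all-pairs shortest-path computation. For each intermediate vertex k = 0, 1, …, 3, update dist[i][j] ← min(dist[i][j], dist[i][k] + dist[k][j]). The final matrix gives, for each (i, j), the minimum total weight of any directed path from i to j (possibly empty when i = j).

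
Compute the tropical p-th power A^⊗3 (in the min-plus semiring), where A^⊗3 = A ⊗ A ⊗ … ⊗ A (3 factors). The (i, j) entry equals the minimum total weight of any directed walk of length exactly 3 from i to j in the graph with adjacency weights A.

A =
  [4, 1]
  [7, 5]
A^⊗3 =
  [12, 9]
  [15, 12]

Each entry (A^⊗3)_ij equals the minimum over all length-3 walks i = v_0 → v_1 → … → v_3 = j of Σ_t A[v_t][v_{t+1}]. For example, for (i, j) = (0, 1) we minimise over 4 possible intermediate vertex sequences; the minimum is 9, attained along the walk 0 → 0 → 0 → 1.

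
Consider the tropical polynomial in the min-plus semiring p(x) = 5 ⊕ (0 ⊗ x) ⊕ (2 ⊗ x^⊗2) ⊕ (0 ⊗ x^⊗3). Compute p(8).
p(8) = 5

A tropical monomial a ⊗ x^⊗i evaluates to a + i · x. Evaluating each term at x = 8:
  Term 0 contributes 5 + 0 · 8 = 5
  Term 1 contributes 0 + 1 · 8 = 8
  Term 2 contributes 2 + 2 · 8 = 18
  Term 3 contributes 0 + 3 · 8 = 24
p(8) = ⊕ of these = min[5, 8, 18, 24] = 5.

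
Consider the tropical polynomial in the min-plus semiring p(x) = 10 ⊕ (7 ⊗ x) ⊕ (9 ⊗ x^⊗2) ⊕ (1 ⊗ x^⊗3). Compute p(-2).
p(-2) = -5

A tropical monomial a ⊗ x^⊗i evaluates to a + i · x. Evaluating each term at x = -2:
  Term 0 contributes 10 + 0 · -2 = 10
  Term 1 contributes 7 + 1 · -2 = 5
  Term 2 contributes 9 + 2 · -2 = 5
  Term 3 contributes 1 + 3 · -2 = -5
p(-2) = ⊕ of these = min[10, 5, 5, -5] = -5.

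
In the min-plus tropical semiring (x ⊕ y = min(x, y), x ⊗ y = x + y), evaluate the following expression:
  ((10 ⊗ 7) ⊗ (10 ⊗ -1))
((10 ⊗ 7) ⊗ (10 ⊗ -1)) = 26

Expand innermost to outermost. Recall ⊕ takes the minimum of its arguments and ⊗ takes their sum. Working out the expression ((10 ⊗ 7) ⊗ (10 ⊗ -1)) gives 26.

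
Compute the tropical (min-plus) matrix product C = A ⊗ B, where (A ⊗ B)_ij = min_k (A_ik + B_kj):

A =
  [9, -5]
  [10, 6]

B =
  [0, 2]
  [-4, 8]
A ⊗ B =
  [-9, 3]
  [2, 12]

Apply the min-plus product entry-by-entry:
  C[0][0] = min over k of (A[0][0] + B[0][0] = 9 + 0 = 9, A[0][1] + B[1][0] = -5 + -4 = -9) = -9 (attained at k = 1)
  C[0][1] = min over k of (A[0][0] + B[0][1] = 9 + 2 = 11, A[0][1] + B[1][1] = -5 + 8 = 3) = 3 (attained at k = 1)
  C[1][0] = min over k of (A[1][0] + B[0][0] = 10 + 0 = 10, A[1][1] + B[1][0] = 6 + -4 = 2) = 2 (attained at k = 1)
  C[1][1] = min over k of (A[1][0] + B[0][1] = 10 + 2 = 12, A[1][1] + B[1][1] = 6 + 8 = 14) = 12 (attained at k = 0)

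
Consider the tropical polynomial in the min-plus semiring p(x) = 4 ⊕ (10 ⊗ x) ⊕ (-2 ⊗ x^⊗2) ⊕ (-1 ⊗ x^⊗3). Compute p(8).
p(8) = 4

A tropical monomial a ⊗ x^⊗i evaluates to a + i · x. Evaluating each term at x = 8:
  Term 0 contributes 4 + 0 · 8 = 4
  Term 1 contributes 10 + 1 · 8 = 18
  Term 2 contributes -2 + 2 · 8 = 14
  Term 3 contributes -1 + 3 · 8 = 23
p(8) = ⊕ of these = min[4, 18, 14, 23] = 4.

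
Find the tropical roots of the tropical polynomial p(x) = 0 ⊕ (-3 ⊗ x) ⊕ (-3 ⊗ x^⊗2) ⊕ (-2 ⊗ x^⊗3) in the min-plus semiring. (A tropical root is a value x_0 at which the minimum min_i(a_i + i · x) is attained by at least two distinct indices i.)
Roots: {-1, 0, 3}

Each tropical root is a break point of the lower envelope of the lines y = a_i + i · x (there are 4 lines, with slopes 0, 1, ..., 3). Only the lines that attain the minimum somewhere contribute to roots; other lines are dominated. Here the surviving (envelope) indices are i = 3, i = 2, i = 1, i = 0.
Intersections between consecutive envelope lines give the roots: for adjacent envelope indices i < j the intersection is x = (a_i − a_j) / (j − i). Reading off the sorted break points: {-1, 0, 3}.
Verification: at each break x_0, at least two indices attain the minimum of min_i(a_i + i · x_0).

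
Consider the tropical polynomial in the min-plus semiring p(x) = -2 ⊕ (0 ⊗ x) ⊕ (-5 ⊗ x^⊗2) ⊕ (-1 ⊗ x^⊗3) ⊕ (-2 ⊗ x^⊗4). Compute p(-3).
p(-3) = -14

A tropical monomial a ⊗ x^⊗i evaluates to a + i · x. Evaluating each term at x = -3:
  Term 0 contributes -2 + 0 · -3 = -2
  Term 1 contributes 0 + 1 · -3 = -3
  Term 2 contributes -5 + 2 · -3 = -11
  Term 3 contributes -1 + 3 · -3 = -10
  Term 4 contributes -2 + 4 · -3 = -14
p(-3) = ⊕ of these = min[-2, -3, -11, -10, -14] = -14.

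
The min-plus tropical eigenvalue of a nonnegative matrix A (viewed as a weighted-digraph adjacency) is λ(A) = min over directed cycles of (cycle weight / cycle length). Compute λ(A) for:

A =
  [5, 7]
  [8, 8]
λ(A) = 5

Enumerate directed cycles and compute their means (weight / length). Sample:
  cycle 0 → 0: weight = 5, length = 1, mean = 5/1 ≈ 5.000
  cycle 1 → 1: weight = 8, length = 1, mean = 8/1 ≈ 8.000
  cycle 0 → 1 → 0: weight = 15, length = 2, mean = 15/2 ≈ 7.500
  cycle 1 → 0 → 1: weight = 15, length = 2, mean = 15/2 ≈ 7.500
Minimum mean = 5.000, attained e.g. along the cycle 0 → 0 with weight 5 and length 1. So λ(A) = 5/1 = 5.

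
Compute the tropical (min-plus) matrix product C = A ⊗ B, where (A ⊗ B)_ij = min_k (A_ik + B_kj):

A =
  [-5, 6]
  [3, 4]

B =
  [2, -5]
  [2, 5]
A ⊗ B =
  [-3, -10]
  [5, -2]

Apply the min-plus product entry-by-entry:
  C[0][0] = min over k of (A[0][0] + B[0][0] = -5 + 2 = -3, A[0][1] + B[1][0] = 6 + 2 = 8) = -3 (attained at k = 0)
  C[0][1] = min over k of (A[0][0] + B[0][1] = -5 + -5 = -10, A[0][1] + B[1][1] = 6 + 5 = 11) = -10 (attained at k = 0)
  C[1][0] = min over k of (A[1][0] + B[0][0] = 3 + 2 = 5, A[1][1] + B[1][0] = 4 + 2 = 6) = 5 (attained at k = 0)
  C[1][1] = min over k of (A[1][0] + B[0][1] = 3 + -5 = -2, A[1][1] + B[1][1] = 4 + 5 = 9) = -2 (attained at k = 0)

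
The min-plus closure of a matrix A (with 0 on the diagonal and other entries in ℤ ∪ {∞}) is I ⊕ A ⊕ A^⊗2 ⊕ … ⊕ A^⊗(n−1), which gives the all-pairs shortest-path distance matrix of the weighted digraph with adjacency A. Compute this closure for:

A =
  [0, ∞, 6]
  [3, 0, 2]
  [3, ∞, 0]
Closure =
  [0, ∞, 6]
  [3, 0, 2]
  [3, ∞, 0]

This is the Floyd-Warshall all-pairs shortest-path computation. For each intermediate vertex k = 0, 1, …, 2, update dist[i][j] ← min(dist[i][j], dist[i][k] + dist[k][j]). The final matrix gives, for each (i, j), the minimum total weight of any directed path from i to j (possibly empty when i = j).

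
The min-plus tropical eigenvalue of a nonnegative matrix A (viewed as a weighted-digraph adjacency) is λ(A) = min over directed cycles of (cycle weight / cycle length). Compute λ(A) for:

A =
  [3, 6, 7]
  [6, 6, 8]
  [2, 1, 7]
λ(A) = 3

Enumerate directed cycles and compute their means (weight / length). Sample:
  cycle 0 → 0: weight = 3, length = 1, mean = 3/1 ≈ 3.000
  cycle 1 → 1: weight = 6, length = 1, mean = 6/1 ≈ 6.000
  cycle 2 → 2: weight = 7, length = 1, mean = 7/1 ≈ 7.000
  cycle 0 → 1 → 0: weight = 12, length = 2, mean = 12/2 ≈ 6.000
  cycle 0 → 2 → 0: weight = 9, length = 2, mean = 9/2 ≈ 4.500
  cycle 1 → 0 → 1: weight = 12, length = 2, mean = 12/2 ≈ 6.000
Minimum mean = 3.000, attained e.g. along the cycle 0 → 0 with weight 3 and length 1. So λ(A) = 3/1 = 3.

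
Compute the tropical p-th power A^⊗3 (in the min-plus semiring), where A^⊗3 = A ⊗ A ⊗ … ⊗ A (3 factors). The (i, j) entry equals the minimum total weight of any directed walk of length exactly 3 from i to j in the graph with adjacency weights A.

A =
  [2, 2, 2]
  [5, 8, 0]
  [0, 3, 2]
A^⊗3 =
  [2, 4, 4]
  [2, 2, 2]
  [2, 4, 2]

Each entry (A^⊗3)_ij equals the minimum over all length-3 walks i = v_0 → v_1 → … → v_3 = j of Σ_t A[v_t][v_{t+1}]. For example, for (i, j) = (0, 2) we minimise over 9 possible intermediate vertex sequences; the minimum is 4, attained along the walk 0 → 0 → 1 → 2.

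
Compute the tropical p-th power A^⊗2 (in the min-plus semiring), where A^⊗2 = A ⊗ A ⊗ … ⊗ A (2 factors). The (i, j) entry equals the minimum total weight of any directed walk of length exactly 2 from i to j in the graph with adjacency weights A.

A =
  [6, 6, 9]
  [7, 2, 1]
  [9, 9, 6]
A^⊗2 =
  [12, 8, 7]
  [9, 4, 3]
  [15, 11, 10]

Each entry (A^⊗2)_ij equals the minimum over all length-2 walks i = v_0 → v_1 → … → v_2 = j of Σ_t A[v_t][v_{t+1}]. For example, for (i, j) = (0, 2) we minimise over 3 possible intermediate vertex sequences; the minimum is 7, attained along the walk 0 → 1 → 2.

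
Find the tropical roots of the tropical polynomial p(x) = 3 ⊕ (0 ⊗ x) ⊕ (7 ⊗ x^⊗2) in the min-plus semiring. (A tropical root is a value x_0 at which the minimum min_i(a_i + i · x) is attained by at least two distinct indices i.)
Roots: {-7, 3}

Each tropical root is a break point of the lower envelope of the lines y = a_i + i · x (there are 3 lines, with slopes 0, 1, ..., 2). Only the lines that attain the minimum somewhere contribute to roots; other lines are dominated. Here the surviving (envelope) indices are i = 2, i = 1, i = 0.
Intersections between consecutive envelope lines give the roots: for adjacent envelope indices i < j the intersection is x = (a_i − a_j) / (j − i). Reading off the sorted break points: {-7, 3}.
Verification: at each break x_0, at least two indices attain the minimum of min_i(a_i + i · x_0).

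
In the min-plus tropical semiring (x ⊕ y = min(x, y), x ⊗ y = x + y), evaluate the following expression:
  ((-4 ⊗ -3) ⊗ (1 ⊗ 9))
((-4 ⊗ -3) ⊗ (1 ⊗ 9)) = 3

Expand innermost to outermost. Recall ⊕ takes the minimum of its arguments and ⊗ takes their sum. Working out the expression ((-4 ⊗ -3) ⊗ (1 ⊗ 9)) gives 3.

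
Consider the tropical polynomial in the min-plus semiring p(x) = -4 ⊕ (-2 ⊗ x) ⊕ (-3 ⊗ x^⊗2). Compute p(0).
p(0) = -4

A tropical monomial a ⊗ x^⊗i evaluates to a + i · x. Evaluating each term at x = 0:
  Term 0 contributes -4 + 0 · 0 = -4
  Term 1 contributes -2 + 1 · 0 = -2
  Term 2 contributes -3 + 2 · 0 = -3
p(0) = ⊕ of these = min[-4, -2, -3] = -4.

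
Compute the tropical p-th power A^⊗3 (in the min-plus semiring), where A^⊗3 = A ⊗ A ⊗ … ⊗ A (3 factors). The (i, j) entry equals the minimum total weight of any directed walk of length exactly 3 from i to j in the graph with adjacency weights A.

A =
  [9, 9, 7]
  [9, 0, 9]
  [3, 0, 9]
A^⊗3 =
  [16, 7, 16]
  [9, 0, 9]
  [9, 0, 9]

Each entry (A^⊗3)_ij equals the minimum over all length-3 walks i = v_0 → v_1 → … → v_3 = j of Σ_t A[v_t][v_{t+1}]. For example, for (i, j) = (0, 2) we minimise over 9 possible intermediate vertex sequences; the minimum is 16, attained along the walk 0 → 2 → 1 → 2.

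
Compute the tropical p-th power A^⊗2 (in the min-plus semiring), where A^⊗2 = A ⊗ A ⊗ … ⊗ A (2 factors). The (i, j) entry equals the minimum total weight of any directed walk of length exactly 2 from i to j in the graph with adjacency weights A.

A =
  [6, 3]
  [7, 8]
A^⊗2 =
  [10, 9]
  [13, 10]

Each entry (A^⊗2)_ij equals the minimum over all length-2 walks i = v_0 → v_1 → … → v_2 = j of Σ_t A[v_t][v_{t+1}]. For example, for (i, j) = (0, 1) we minimise over 2 possible intermediate vertex sequences; the minimum is 9, attained along the walk 0 → 0 → 1.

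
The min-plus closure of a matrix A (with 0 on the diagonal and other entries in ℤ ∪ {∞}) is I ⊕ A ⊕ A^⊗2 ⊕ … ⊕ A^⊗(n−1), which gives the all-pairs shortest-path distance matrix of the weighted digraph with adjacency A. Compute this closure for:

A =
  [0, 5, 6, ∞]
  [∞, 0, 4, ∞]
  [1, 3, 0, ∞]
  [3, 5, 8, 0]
Closure =
  [0, 5, 6, ∞]
  [5, 0, 4, ∞]
  [1, 3, 0, ∞]
  [3, 5, 8, 0]

This is the Floyd-Warshall all-pairs shortest-path computation. For each intermediate vertex k = 0, 1, …, 3, update dist[i][j] ← min(dist[i][j], dist[i][k] + dist[k][j]). The final matrix gives, for each (i, j), the minimum total weight of any directed path from i to j (possibly empty when i = j).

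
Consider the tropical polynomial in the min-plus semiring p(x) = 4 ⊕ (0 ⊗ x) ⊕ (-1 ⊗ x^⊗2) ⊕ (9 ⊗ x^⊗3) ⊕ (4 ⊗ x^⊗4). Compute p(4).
p(4) = 4

A tropical monomial a ⊗ x^⊗i evaluates to a + i · x. Evaluating each term at x = 4:
  Term 0 contributes 4 + 0 · 4 = 4
  Term 1 contributes 0 + 1 · 4 = 4
  Term 2 contributes -1 + 2 · 4 = 7
  Term 3 contributes 9 + 3 · 4 = 21
  Term 4 contributes 4 + 4 · 4 = 20
p(4) = ⊕ of these = min[4, 4, 7, 21, 20] = 4.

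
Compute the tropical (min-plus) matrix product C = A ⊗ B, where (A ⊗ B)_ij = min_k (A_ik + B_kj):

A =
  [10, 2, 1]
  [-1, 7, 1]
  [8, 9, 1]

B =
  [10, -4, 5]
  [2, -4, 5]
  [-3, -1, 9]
A ⊗ B =
  [-2, -2, 7]
  [-2, -5, 4]
  [-2, 0, 10]

Apply the min-plus product entry-by-entry:
  C[0][0] = min over k of (A[0][0] + B[0][0] = 10 + 10 = 20, A[0][1] + B[1][0] = 2 + 2 = 4, A[0][2] + B[2][0] = 1 + -3 = -2) = -2 (attained at k = 2)
  C[0][1] = min over k of (A[0][0] + B[0][1] = 10 + -4 = 6, A[0][1] + B[1][1] = 2 + -4 = -2, A[0][2] + B[2][1] = 1 + -1 = 0) = -2 (attained at k = 1)
  C[0][2] = min over k of (A[0][0] + B[0][2] = 10 + 5 = 15, A[0][1] + B[1][2] = 2 + 5 = 7, A[0][2] + B[2][2] = 1 + 9 = 10) = 7 (attained at k = 1)
  C[1][0] = min over k of (A[1][0] + B[0][0] = -1 + 10 = 9, A[1][1] + B[1][0] = 7 + 2 = 9, A[1][2] + B[2][0] = 1 + -3 = -2) = -2 (attained at k = 2)
  C[1][1] = min over k of (A[1][0] + B[0][1] = -1 + -4 = -5, A[1][1] + B[1][1] = 7 + -4 = 3, A[1][2] + B[2][1] = 1 + -1 = 0) = -5 (attained at k = 0)
  C[1][2] = min over k of (A[1][0] + B[0][2] = -1 + 5 = 4, A[1][1] + B[1][2] = 7 + 5 = 12, A[1][2] + B[2][2] = 1 + 9 = 10) = 4 (attained at k = 0)
  C[2][0] = min over k of (A[2][0] + B[0][0] = 8 + 10 = 18, A[2][1] + B[1][0] = 9 + 2 = 11, A[2][2] + B[2][0] = 1 + -3 = -2) = -2 (attained at k = 2)
  C[2][1] = min over k of (A[2][0] + B[0][1] = 8 + -4 = 4, A[2][1] + B[1][1] = 9 + -4 = 5, A[2][2] + B[2][1] = 1 + -1 = 0) = 0 (attained at k = 2)
  C[2][2] = min over k of (A[2][0] + B[0][2] = 8 + 5 = 13, A[2][1] + B[1][2] = 9 + 5 = 14, A[2][2] + B[2][2] = 1 + 9 = 10) = 10 (attained at k = 2)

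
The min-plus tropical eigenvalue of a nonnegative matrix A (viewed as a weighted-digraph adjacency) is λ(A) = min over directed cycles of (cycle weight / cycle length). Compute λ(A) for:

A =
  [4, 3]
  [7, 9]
λ(A) = 4

Enumerate directed cycles and compute their means (weight / length). Sample:
  cycle 0 → 0: weight = 4, length = 1, mean = 4/1 ≈ 4.000
  cycle 1 → 1: weight = 9, length = 1, mean = 9/1 ≈ 9.000
  cycle 0 → 1 → 0: weight = 10, length = 2, mean = 10/2 ≈ 5.000
  cycle 1 → 0 → 1: weight = 10, length = 2, mean = 10/2 ≈ 5.000
Minimum mean = 4.000, attained e.g. along the cycle 0 → 0 with weight 4 and length 1. So λ(A) = 4/1 = 4.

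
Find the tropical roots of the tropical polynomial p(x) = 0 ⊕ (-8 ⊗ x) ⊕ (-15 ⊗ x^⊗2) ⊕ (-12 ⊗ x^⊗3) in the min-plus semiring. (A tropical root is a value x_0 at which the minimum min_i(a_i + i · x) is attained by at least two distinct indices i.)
Roots: {-3, 7, 8}

Each tropical root is a break point of the lower envelope of the lines y = a_i + i · x (there are 4 lines, with slopes 0, 1, ..., 3). Only the lines that attain the minimum somewhere contribute to roots; other lines are dominated. Here the surviving (envelope) indices are i = 3, i = 2, i = 1, i = 0.
Intersections between consecutive envelope lines give the roots: for adjacent envelope indices i < j the intersection is x = (a_i − a_j) / (j − i). Reading off the sorted break points: {-3, 7, 8}.
Verification: at each break x_0, at least two indices attain the minimum of min_i(a_i + i · x_0).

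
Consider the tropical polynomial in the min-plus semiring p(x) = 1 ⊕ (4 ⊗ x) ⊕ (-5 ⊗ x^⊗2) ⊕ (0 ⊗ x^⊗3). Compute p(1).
p(1) = -3

A tropical monomial a ⊗ x^⊗i evaluates to a + i · x. Evaluating each term at x = 1:
  Term 0 contributes 1 + 0 · 1 = 1
  Term 1 contributes 4 + 1 · 1 = 5
  Term 2 contributes -5 + 2 · 1 = -3
  Term 3 contributes 0 + 3 · 1 = 3
p(1) = ⊕ of these = min[1, 5, -3, 3] = -3.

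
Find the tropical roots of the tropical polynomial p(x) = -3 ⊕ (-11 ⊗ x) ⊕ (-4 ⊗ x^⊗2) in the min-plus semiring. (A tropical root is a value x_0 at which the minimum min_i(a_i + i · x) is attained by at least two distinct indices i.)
Roots: {-7, 8}

Each tropical root is a break point of the lower envelope of the lines y = a_i + i · x (there are 3 lines, with slopes 0, 1, ..., 2). Only the lines that attain the minimum somewhere contribute to roots; other lines are dominated. Here the surviving (envelope) indices are i = 2, i = 1, i = 0.
Intersections between consecutive envelope lines give the roots: for adjacent envelope indices i < j the intersection is x = (a_i − a_j) / (j − i). Reading off the sorted break points: {-7, 8}.
Verification: at each break x_0, at least two indices attain the minimum of min_i(a_i + i · x_0).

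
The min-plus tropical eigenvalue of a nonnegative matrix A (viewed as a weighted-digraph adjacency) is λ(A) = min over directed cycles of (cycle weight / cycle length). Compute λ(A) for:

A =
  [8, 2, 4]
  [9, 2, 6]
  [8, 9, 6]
λ(A) = 2

Enumerate directed cycles and compute their means (weight / length). Sample:
  cycle 0 → 0: weight = 8, length = 1, mean = 8/1 ≈ 8.000
  cycle 1 → 1: weight = 2, length = 1, mean = 2/1 ≈ 2.000
  cycle 2 → 2: weight = 6, length = 1, mean = 6/1 ≈ 6.000
  cycle 0 → 1 → 0: weight = 11, length = 2, mean = 11/2 ≈ 5.500
  cycle 0 → 2 → 0: weight = 12, length = 2, mean = 12/2 ≈ 6.000
  cycle 1 → 0 → 1: weight = 11, length = 2, mean = 11/2 ≈ 5.500
Minimum mean = 2.000, attained e.g. along the cycle 1 → 1 with weight 2 and length 1. So λ(A) = 2/1 = 2.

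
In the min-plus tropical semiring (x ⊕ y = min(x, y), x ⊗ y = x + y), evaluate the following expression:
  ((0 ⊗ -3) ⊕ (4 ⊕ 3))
((0 ⊗ -3) ⊕ (4 ⊕ 3)) = -3

Expand innermost to outermost. Recall ⊕ takes the minimum of its arguments and ⊗ takes their sum. Working out the expression ((0 ⊗ -3) ⊕ (4 ⊕ 3)) gives -3.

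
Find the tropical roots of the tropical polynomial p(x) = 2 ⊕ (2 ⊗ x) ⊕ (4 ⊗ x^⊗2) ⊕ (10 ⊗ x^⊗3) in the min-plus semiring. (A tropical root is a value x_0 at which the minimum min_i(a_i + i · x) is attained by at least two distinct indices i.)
Roots: {-6, -2, 0}

Each tropical root is a break point of the lower envelope of the lines y = a_i + i · x (there are 4 lines, with slopes 0, 1, ..., 3). Only the lines that attain the minimum somewhere contribute to roots; other lines are dominated. Here the surviving (envelope) indices are i = 3, i = 2, i = 1, i = 0.
Intersections between consecutive envelope lines give the roots: for adjacent envelope indices i < j the intersection is x = (a_i − a_j) / (j − i). Reading off the sorted break points: {-6, -2, 0}.
Verification: at each break x_0, at least two indices attain the minimum of min_i(a_i + i · x_0).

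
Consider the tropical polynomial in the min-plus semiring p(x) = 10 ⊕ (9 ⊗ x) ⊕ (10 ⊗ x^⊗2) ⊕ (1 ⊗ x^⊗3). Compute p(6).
p(6) = 10

A tropical monomial a ⊗ x^⊗i evaluates to a + i · x. Evaluating each term at x = 6:
  Term 0 contributes 10 + 0 · 6 = 10
  Term 1 contributes 9 + 1 · 6 = 15
  Term 2 contributes 10 + 2 · 6 = 22
  Term 3 contributes 1 + 3 · 6 = 19
p(6) = ⊕ of these = min[10, 15, 22, 19] = 10.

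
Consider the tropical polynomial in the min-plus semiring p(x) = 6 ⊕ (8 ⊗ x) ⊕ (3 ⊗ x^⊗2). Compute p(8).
p(8) = 6

A tropical monomial a ⊗ x^⊗i evaluates to a + i · x. Evaluating each term at x = 8:
  Term 0 contributes 6 + 0 · 8 = 6
  Term 1 contributes 8 + 1 · 8 = 16
  Term 2 contributes 3 + 2 · 8 = 19
p(8) = ⊕ of these = min[6, 16, 19] = 6.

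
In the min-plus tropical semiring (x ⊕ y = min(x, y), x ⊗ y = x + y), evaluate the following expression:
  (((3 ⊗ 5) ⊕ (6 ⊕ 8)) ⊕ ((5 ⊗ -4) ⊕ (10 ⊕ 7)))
(((3 ⊗ 5) ⊕ (6 ⊕ 8)) ⊕ ((5 ⊗ -4) ⊕ (10 ⊕ 7))) = 1

Expand innermost to outermost. Recall ⊕ takes the minimum of its arguments and ⊗ takes their sum. Working out the expression (((3 ⊗ 5) ⊕ (6 ⊕ 8)) ⊕ ((5 ⊗ -4) ⊕ (10 ⊕ 7))) gives 1.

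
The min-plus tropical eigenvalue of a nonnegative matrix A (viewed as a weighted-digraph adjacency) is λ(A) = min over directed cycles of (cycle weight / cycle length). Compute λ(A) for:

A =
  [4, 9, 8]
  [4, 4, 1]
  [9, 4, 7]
λ(A) = 5/2

Enumerate directed cycles and compute their means (weight / length). Sample:
  cycle 0 → 0: weight = 4, length = 1, mean = 4/1 ≈ 4.000
  cycle 1 → 1: weight = 4, length = 1, mean = 4/1 ≈ 4.000
  cycle 2 → 2: weight = 7, length = 1, mean = 7/1 ≈ 7.000
  cycle 0 → 1 → 0: weight = 13, length = 2, mean = 13/2 ≈ 6.500
  cycle 0 → 2 → 0: weight = 17, length = 2, mean = 17/2 ≈ 8.500
  cycle 1 → 0 → 1: weight = 13, length = 2, mean = 13/2 ≈ 6.500
Minimum mean = 2.500, attained e.g. along the cycle 1 → 2 → 1 with weight 5 and length 2. So λ(A) = 5/2 = 5/2.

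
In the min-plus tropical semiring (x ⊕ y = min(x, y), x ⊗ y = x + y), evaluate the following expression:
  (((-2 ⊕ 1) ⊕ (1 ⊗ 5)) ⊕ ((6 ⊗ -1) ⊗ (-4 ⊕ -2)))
(((-2 ⊕ 1) ⊕ (1 ⊗ 5)) ⊕ ((6 ⊗ -1) ⊗ (-4 ⊕ -2))) = -2

Expand innermost to outermost. Recall ⊕ takes the minimum of its arguments and ⊗ takes their sum. Working out the expression (((-2 ⊕ 1) ⊕ (1 ⊗ 5)) ⊕ ((6 ⊗ -1) ⊗ (-4 ⊕ -2))) gives -2.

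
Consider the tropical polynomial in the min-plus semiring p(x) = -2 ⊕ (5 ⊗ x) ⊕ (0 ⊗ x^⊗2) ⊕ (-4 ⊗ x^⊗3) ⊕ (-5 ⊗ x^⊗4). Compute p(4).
p(4) = -2

A tropical monomial a ⊗ x^⊗i evaluates to a + i · x. Evaluating each term at x = 4:
  Term 0 contributes -2 + 0 · 4 = -2
  Term 1 contributes 5 + 1 · 4 = 9
  Term 2 contributes 0 + 2 · 4 = 8
  Term 3 contributes -4 + 3 · 4 = 8
  Term 4 contributes -5 + 4 · 4 = 11
p(4) = ⊕ of these = min[-2, 9, 8, 8, 11] = -2.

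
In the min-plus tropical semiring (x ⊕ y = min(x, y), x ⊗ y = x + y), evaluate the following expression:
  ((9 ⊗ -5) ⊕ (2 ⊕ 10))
((9 ⊗ -5) ⊕ (2 ⊕ 10)) = 2

Expand innermost to outermost. Recall ⊕ takes the minimum of its arguments and ⊗ takes their sum. Working out the expression ((9 ⊗ -5) ⊕ (2 ⊕ 10)) gives 2.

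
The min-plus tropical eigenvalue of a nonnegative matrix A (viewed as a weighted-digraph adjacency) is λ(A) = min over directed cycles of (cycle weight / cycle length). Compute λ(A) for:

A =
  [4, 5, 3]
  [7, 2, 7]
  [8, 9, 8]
λ(A) = 2

Enumerate directed cycles and compute their means (weight / length). Sample:
  cycle 0 → 0: weight = 4, length = 1, mean = 4/1 ≈ 4.000
  cycle 1 → 1: weight = 2, length = 1, mean = 2/1 ≈ 2.000
  cycle 2 → 2: weight = 8, length = 1, mean = 8/1 ≈ 8.000
  cycle 0 → 1 → 0: weight = 12, length = 2, mean = 12/2 ≈ 6.000
  cycle 0 → 2 → 0: weight = 11, length = 2, mean = 11/2 ≈ 5.500
  cycle 1 → 0 → 1: weight = 12, length = 2, mean = 12/2 ≈ 6.000
Minimum mean = 2.000, attained e.g. along the cycle 1 → 1 with weight 2 and length 1. So λ(A) = 2/1 = 2.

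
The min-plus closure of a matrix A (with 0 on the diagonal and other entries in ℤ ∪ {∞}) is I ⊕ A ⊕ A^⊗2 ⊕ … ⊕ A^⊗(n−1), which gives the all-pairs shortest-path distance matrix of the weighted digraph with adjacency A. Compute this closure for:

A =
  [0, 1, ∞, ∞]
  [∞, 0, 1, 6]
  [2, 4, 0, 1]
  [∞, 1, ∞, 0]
Closure =
  [0, 1, 2, 3]
  [3, 0, 1, 2]
  [2, 2, 0, 1]
  [4, 1, 2, 0]

This is the Floyd-Warshall all-pairs shortest-path computation. For each intermediate vertex k = 0, 1, …, 3, update dist[i][j] ← min(dist[i][j], dist[i][k] + dist[k][j]). The final matrix gives, for each (i, j), the minimum total weight of any directed path from i to j (possibly empty when i = j).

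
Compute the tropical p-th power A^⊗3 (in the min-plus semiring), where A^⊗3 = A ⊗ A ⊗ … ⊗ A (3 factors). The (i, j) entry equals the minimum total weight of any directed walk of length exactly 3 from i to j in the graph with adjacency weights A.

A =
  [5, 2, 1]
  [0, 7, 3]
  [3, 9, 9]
A^⊗3 =
  [7, 4, 3]
  [2, 7, 5]
  [5, 10, 8]

Each entry (A^⊗3)_ij equals the minimum over all length-3 walks i = v_0 → v_1 → … → v_3 = j of Σ_t A[v_t][v_{t+1}]. For example, for (i, j) = (0, 2) we minimise over 9 possible intermediate vertex sequences; the minimum is 3, attained along the walk 0 → 1 → 0 → 2.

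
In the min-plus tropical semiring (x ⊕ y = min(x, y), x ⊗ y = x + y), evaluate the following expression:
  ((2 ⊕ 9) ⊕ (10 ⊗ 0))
((2 ⊕ 9) ⊕ (10 ⊗ 0)) = 2

Expand innermost to outermost. Recall ⊕ takes the minimum of its arguments and ⊗ takes their sum. Working out the expression ((2 ⊕ 9) ⊕ (10 ⊗ 0)) gives 2.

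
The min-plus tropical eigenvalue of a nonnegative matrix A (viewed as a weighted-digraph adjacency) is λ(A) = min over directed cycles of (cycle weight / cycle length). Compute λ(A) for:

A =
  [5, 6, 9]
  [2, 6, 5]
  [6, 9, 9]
λ(A) = 4

Enumerate directed cycles and compute their means (weight / length). Sample:
  cycle 0 → 0: weight = 5, length = 1, mean = 5/1 ≈ 5.000
  cycle 1 → 1: weight = 6, length = 1, mean = 6/1 ≈ 6.000
  cycle 2 → 2: weight = 9, length = 1, mean = 9/1 ≈ 9.000
  cycle 0 → 1 → 0: weight = 8, length = 2, mean = 8/2 ≈ 4.000
  cycle 0 → 2 → 0: weight = 15, length = 2, mean = 15/2 ≈ 7.500
  cycle 1 → 0 → 1: weight = 8, length = 2, mean = 8/2 ≈ 4.000
Minimum mean = 4.000, attained e.g. along the cycle 0 → 1 → 0 with weight 8 and length 2. So λ(A) = 8/2 = 4.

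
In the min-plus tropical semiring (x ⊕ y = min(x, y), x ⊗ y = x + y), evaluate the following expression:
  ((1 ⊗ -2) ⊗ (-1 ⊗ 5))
((1 ⊗ -2) ⊗ (-1 ⊗ 5)) = 3

Expand innermost to outermost. Recall ⊕ takes the minimum of its arguments and ⊗ takes their sum. Working out the expression ((1 ⊗ -2) ⊗ (-1 ⊗ 5)) gives 3.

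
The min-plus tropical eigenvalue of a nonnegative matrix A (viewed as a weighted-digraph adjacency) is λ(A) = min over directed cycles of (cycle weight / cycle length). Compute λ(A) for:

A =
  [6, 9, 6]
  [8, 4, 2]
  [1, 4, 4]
λ(A) = 3

Enumerate directed cycles and compute their means (weight / length). Sample:
  cycle 0 → 0: weight = 6, length = 1, mean = 6/1 ≈ 6.000
  cycle 1 → 1: weight = 4, length = 1, mean = 4/1 ≈ 4.000
  cycle 2 → 2: weight = 4, length = 1, mean = 4/1 ≈ 4.000
  cycle 0 → 1 → 0: weight = 17, length = 2, mean = 17/2 ≈ 8.500
  cycle 0 → 2 → 0: weight = 7, length = 2, mean = 7/2 ≈ 3.500
  cycle 1 → 0 → 1: weight = 17, length = 2, mean = 17/2 ≈ 8.500
Minimum mean = 3.000, attained e.g. along the cycle 1 → 2 → 1 with weight 6 and length 2. So λ(A) = 6/2 = 3.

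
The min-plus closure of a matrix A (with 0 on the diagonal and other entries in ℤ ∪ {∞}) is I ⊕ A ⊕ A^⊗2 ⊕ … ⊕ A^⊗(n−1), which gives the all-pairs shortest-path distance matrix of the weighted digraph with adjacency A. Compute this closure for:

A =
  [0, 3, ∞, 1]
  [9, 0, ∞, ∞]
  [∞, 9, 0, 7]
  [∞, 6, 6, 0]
Closure =
  [0, 3, 7, 1]
  [9, 0, 16, 10]
  [18, 9, 0, 7]
  [15, 6, 6, 0]

This is the Floyd-Warshall all-pairs shortest-path computation. For each intermediate vertex k = 0, 1, …, 3, update dist[i][j] ← min(dist[i][j], dist[i][k] + dist[k][j]). The final matrix gives, for each (i, j), the minimum total weight of any directed path from i to j (possibly empty when i = j).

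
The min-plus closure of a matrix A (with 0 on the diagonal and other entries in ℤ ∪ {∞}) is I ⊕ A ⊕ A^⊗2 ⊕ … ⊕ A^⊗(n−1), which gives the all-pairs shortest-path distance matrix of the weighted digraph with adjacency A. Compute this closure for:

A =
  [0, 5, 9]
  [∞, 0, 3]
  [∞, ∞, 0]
Closure =
  [0, 5, 8]
  [∞, 0, 3]
  [∞, ∞, 0]

This is the Floyd-Warshall all-pairs shortest-path computation. For each intermediate vertex k = 0, 1, …, 2, update dist[i][j] ← min(dist[i][j], dist[i][k] + dist[k][j]). The final matrix gives, for each (i, j), the minimum total weight of any directed path from i to j (possibly empty when i = j).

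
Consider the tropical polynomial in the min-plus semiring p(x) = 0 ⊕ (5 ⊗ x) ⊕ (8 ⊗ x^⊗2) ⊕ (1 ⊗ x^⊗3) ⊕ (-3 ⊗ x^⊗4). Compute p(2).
p(2) = 0

A tropical monomial a ⊗ x^⊗i evaluates to a + i · x. Evaluating each term at x = 2:
  Term 0 contributes 0 + 0 · 2 = 0
  Term 1 contributes 5 + 1 · 2 = 7
  Term 2 contributes 8 + 2 · 2 = 12
  Term 3 contributes 1 + 3 · 2 = 7
  Term 4 contributes -3 + 4 · 2 = 5
p(2) = ⊕ of these = min[0, 7, 12, 7, 5] = 0.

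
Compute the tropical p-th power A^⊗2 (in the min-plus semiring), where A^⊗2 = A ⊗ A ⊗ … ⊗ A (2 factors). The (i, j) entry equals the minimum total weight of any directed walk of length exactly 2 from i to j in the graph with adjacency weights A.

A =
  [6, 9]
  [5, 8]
A^⊗2 =
  [12, 15]
  [11, 14]

Each entry (A^⊗2)_ij equals the minimum over all length-2 walks i = v_0 → v_1 → … → v_2 = j of Σ_t A[v_t][v_{t+1}]. For example, for (i, j) = (0, 1) we minimise over 2 possible intermediate vertex sequences; the minimum is 15, attained along the walk 0 → 0 → 1.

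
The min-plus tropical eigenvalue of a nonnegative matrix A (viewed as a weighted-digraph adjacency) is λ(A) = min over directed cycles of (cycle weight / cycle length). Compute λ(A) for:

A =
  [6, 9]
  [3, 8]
λ(A) = 6

Enumerate directed cycles and compute their means (weight / length). Sample:
  cycle 0 → 0: weight = 6, length = 1, mean = 6/1 ≈ 6.000
  cycle 1 → 1: weight = 8, length = 1, mean = 8/1 ≈ 8.000
  cycle 0 → 1 → 0: weight = 12, length = 2, mean = 12/2 ≈ 6.000
  cycle 1 → 0 → 1: weight = 12, length = 2, mean = 12/2 ≈ 6.000
Minimum mean = 6.000, attained e.g. along the cycle 0 → 0 with weight 6 and length 1. So λ(A) = 6/1 = 6.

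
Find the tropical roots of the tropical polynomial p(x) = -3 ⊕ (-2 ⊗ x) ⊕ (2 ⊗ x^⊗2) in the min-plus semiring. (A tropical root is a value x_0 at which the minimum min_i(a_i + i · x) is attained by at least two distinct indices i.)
Roots: {-4, -1}

Each tropical root is a break point of the lower envelope of the lines y = a_i + i · x (there are 3 lines, with slopes 0, 1, ..., 2). Only the lines that attain the minimum somewhere contribute to roots; other lines are dominated. Here the surviving (envelope) indices are i = 2, i = 1, i = 0.
Intersections between consecutive envelope lines give the roots: for adjacent envelope indices i < j the intersection is x = (a_i − a_j) / (j − i). Reading off the sorted break points: {-4, -1}.
Verification: at each break x_0, at least two indices attain the minimum of min_i(a_i + i · x_0).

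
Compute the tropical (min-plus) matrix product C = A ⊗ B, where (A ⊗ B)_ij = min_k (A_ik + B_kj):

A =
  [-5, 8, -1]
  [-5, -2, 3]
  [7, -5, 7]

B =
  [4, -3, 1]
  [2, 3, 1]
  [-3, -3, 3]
A ⊗ B =
  [-4, -8, -4]
  [-1, -8, -4]
  [-3, -2, -4]

Apply the min-plus product entry-by-entry:
  C[0][0] = min over k of (A[0][0] + B[0][0] = -5 + 4 = -1, A[0][1] + B[1][0] = 8 + 2 = 10, A[0][2] + B[2][0] = -1 + -3 = -4) = -4 (attained at k = 2)
  C[0][1] = min over k of (A[0][0] + B[0][1] = -5 + -3 = -8, A[0][1] + B[1][1] = 8 + 3 = 11, A[0][2] + B[2][1] = -1 + -3 = -4) = -8 (attained at k = 0)
  C[0][2] = min over k of (A[0][0] + B[0][2] = -5 + 1 = -4, A[0][1] + B[1][2] = 8 + 1 = 9, A[0][2] + B[2][2] = -1 + 3 = 2) = -4 (attained at k = 0)
  C[1][0] = min over k of (A[1][0] + B[0][0] = -5 + 4 = -1, A[1][1] + B[1][0] = -2 + 2 = 0, A[1][2] + B[2][0] = 3 + -3 = 0) = -1 (attained at k = 0)
  C[1][1] = min over k of (A[1][0] + B[0][1] = -5 + -3 = -8, A[1][1] + B[1][1] = -2 + 3 = 1, A[1][2] + B[2][1] = 3 + -3 = 0) = -8 (attained at k = 0)
  C[1][2] = min over k of (A[1][0] + B[0][2] = -5 + 1 = -4, A[1][1] + B[1][2] = -2 + 1 = -1, A[1][2] + B[2][2] = 3 + 3 = 6) = -4 (attained at k = 0)
  C[2][0] = min over k of (A[2][0] + B[0][0] = 7 + 4 = 11, A[2][1] + B[1][0] = -5 + 2 = -3, A[2][2] + B[2][0] = 7 + -3 = 4) = -3 (attained at k = 1)
  C[2][1] = min over k of (A[2][0] + B[0][1] = 7 + -3 = 4, A[2][1] + B[1][1] = -5 + 3 = -2, A[2][2] + B[2][1] = 7 + -3 = 4) = -2 (attained at k = 1)
  C[2][2] = min over k of (A[2][0] + B[0][2] = 7 + 1 = 8, A[2][1] + B[1][2] = -5 + 1 = -4, A[2][2] + B[2][2] = 7 + 3 = 10) = -4 (attained at k = 1)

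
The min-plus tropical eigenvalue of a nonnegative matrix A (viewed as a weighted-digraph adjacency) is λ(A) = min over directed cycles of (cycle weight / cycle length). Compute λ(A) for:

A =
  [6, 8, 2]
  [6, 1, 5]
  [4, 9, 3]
λ(A) = 1

Enumerate directed cycles and compute their means (weight / length). Sample:
  cycle 0 → 0: weight = 6, length = 1, mean = 6/1 ≈ 6.000
  cycle 1 → 1: weight = 1, length = 1, mean = 1/1 ≈ 1.000
  cycle 2 → 2: weight = 3, length = 1, mean = 3/1 ≈ 3.000
  cycle 0 → 1 → 0: weight = 14, length = 2, mean = 14/2 ≈ 7.000
  cycle 0 → 2 → 0: weight = 6, length = 2, mean = 6/2 ≈ 3.000
  cycle 1 → 0 → 1: weight = 14, length = 2, mean = 14/2 ≈ 7.000
Minimum mean = 1.000, attained e.g. along the cycle 1 → 1 with weight 1 and length 1. So λ(A) = 1/1 = 1.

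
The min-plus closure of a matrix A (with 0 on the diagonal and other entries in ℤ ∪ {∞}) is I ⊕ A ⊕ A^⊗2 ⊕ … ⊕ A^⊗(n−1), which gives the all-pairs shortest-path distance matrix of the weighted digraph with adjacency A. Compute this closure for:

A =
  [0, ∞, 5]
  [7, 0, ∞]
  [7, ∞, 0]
Closure =
  [0, ∞, 5]
  [7, 0, 12]
  [7, ∞, 0]

This is the Floyd-Warshall all-pairs shortest-path computation. For each intermediate vertex k = 0, 1, …, 2, update dist[i][j] ← min(dist[i][j], dist[i][k] + dist[k][j]). The final matrix gives, for each (i, j), the minimum total weight of any directed path from i to j (possibly empty when i = j).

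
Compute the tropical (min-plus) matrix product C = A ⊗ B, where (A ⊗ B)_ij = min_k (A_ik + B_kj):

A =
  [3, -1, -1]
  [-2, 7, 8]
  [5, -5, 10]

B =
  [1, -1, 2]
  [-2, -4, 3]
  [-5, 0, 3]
A ⊗ B =
  [-6, -5, 2]
  [-1, -3, 0]
  [-7, -9, -2]

Apply the min-plus product entry-by-entry:
  C[0][0] = min over k of (A[0][0] + B[0][0] = 3 + 1 = 4, A[0][1] + B[1][0] = -1 + -2 = -3, A[0][2] + B[2][0] = -1 + -5 = -6) = -6 (attained at k = 2)
  C[0][1] = min over k of (A[0][0] + B[0][1] = 3 + -1 = 2, A[0][1] + B[1][1] = -1 + -4 = -5, A[0][2] + B[2][1] = -1 + 0 = -1) = -5 (attained at k = 1)
  C[0][2] = min over k of (A[0][0] + B[0][2] = 3 + 2 = 5, A[0][1] + B[1][2] = -1 + 3 = 2, A[0][2] + B[2][2] = -1 + 3 = 2) = 2 (attained at k = 1)
  C[1][0] = min over k of (A[1][0] + B[0][0] = -2 + 1 = -1, A[1][1] + B[1][0] = 7 + -2 = 5, A[1][2] + B[2][0] = 8 + -5 = 3) = -1 (attained at k = 0)
  C[1][1] = min over k of (A[1][0] + B[0][1] = -2 + -1 = -3, A[1][1] + B[1][1] = 7 + -4 = 3, A[1][2] + B[2][1] = 8 + 0 = 8) = -3 (attained at k = 0)
  C[1][2] = min over k of (A[1][0] + B[0][2] = -2 + 2 = 0, A[1][1] + B[1][2] = 7 + 3 = 10, A[1][2] + B[2][2] = 8 + 3 = 11) = 0 (attained at k = 0)
  C[2][0] = min over k of (A[2][0] + B[0][0] = 5 + 1 = 6, A[2][1] + B[1][0] = -5 + -2 = -7, A[2][2] + B[2][0] = 10 + -5 = 5) = -7 (attained at k = 1)
  C[2][1] = min over k of (A[2][0] + B[0][1] = 5 + -1 = 4, A[2][1] + B[1][1] = -5 + -4 = -9, A[2][2] + B[2][1] = 10 + 0 = 10) = -9 (attained at k = 1)
  C[2][2] = min over k of (A[2][0] + B[0][2] = 5 + 2 = 7, A[2][1] + B[1][2] = -5 + 3 = -2, A[2][2] + B[2][2] = 10 + 3 = 13) = -2 (attained at k = 1)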